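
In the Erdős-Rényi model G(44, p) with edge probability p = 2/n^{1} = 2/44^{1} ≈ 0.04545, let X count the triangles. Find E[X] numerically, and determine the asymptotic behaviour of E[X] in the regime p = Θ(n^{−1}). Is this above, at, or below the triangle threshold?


Number of potential triangles: C(44, 3) = 13244.
Each occurs with probability p³ ≈ (0.04545)³ ≈ 9.391435e-05.
By linearity: E[X] = C(44, 3)·p³ ≈ 13244 · 9.391435e-05 ≈ 1.2438.
Here α = 1, so p = 2/n is exactly at the triangle threshold p ~ 1/n. Asymptotically E[X] → c³/6 = 2³/6 = 4/3 ≈ 1.3333, a bounded constant. In this regime the triangle count is asymptotically Poisson(c³/6).

E[X] ≈ 1.2438; in regime p = Θ(1/n^{1}) E[X] stays bounded (at the triangle threshold p ~ 1/n).


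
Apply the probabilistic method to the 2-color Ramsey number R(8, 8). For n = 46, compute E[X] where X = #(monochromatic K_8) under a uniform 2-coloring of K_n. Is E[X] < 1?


E[X] = C(46, 8) · 2^{1 − 28} = 260932815 · 2^{−27} = 260932815/134217728.
As a reduced fraction: E[X] = 260932815/134217728 ≈ 1.944.
Is E[X] < 1? NO.
Since E[X] ≥ 1, the first-moment bound is inconclusive at n = 46; it does NOT by itself certify R(8, 8) > 46.

E[X] = 260932815/134217728 ≈ 1.944; E[X] ≥ 1; first-moment method inconclusive here.


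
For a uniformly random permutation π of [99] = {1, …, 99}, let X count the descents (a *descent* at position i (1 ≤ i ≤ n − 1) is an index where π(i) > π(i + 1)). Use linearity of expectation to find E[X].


Write X = Σ X_I over i = 1, …, 98, with X_I the indicator of one descent.
There are 98 indicators.
For each fixed i, the pair (π(i), π(i+1)) is a uniformly random ordered pair of distinct values from {1, …, 99}; by symmetry P[π(i) > π(i+1)] = 1/2.
By linearity: E[X] = 98 · (1/2) = (99 − 1) · (1/2) = 49 ≈ 49.000000.

E[X] = 49 = 49.000000.


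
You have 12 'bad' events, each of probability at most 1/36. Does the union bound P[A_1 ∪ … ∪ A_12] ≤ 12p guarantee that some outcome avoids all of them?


Union bound: P[∪_{i=1}^{12} A_i] ≤ Σ_i P[A_i] ≤ 12·p = 12·(1/36) = 1/3.
Numerically: 1/3 ≈ 0.33333.
Is 1/3 < 1? YES.
Since P[∪ A_i] ≤ 1/3 < 1, the complement has P[∩ A_i^c] ≥ 1 − 1/3 = 2/3 > 0, so some outcome avoids every A_i.

12·p = 1/3 ≈ 0.33333; existence CERTIFIED by the union bound.


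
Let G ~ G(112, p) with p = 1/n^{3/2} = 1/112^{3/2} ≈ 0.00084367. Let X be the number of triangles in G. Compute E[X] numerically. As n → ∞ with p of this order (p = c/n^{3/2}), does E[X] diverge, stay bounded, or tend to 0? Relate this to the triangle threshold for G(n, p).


Number of potential triangles: C(112, 3) = 227920.
Each occurs with probability p³ ≈ (0.00084367)³ ≈ 6.0050814e-10.
By linearity: E[X] = C(112, 3)·p³ ≈ 227920 · 6.0050814e-10 ≈ 0.00014.
Since α = 3/2 > 1, p = c/n^{3/2} = o(1/n) is below the triangle threshold p ~ 1/n. Asymptotically E[X] ~ (c³/6)·n^{3(1−α)} = (1³/6)·n^{-1.5} → 0, so by Markov's inequality G has no triangles w.h.p.

E[X] ≈ 0.00014; in regime p = Θ(1/n^{3/2}) E[X] tends to 0 (below the triangle threshold p ~ 1/n).


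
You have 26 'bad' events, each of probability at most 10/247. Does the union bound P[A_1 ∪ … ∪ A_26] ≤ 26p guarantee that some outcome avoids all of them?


Union bound: P[∪_{i=1}^{26} A_i] ≤ Σ_i P[A_i] ≤ 26·p = 26·(10/247) = 20/19.
Numerically: 20/19 ≈ 1.0526316.
Is 20/19 < 1? NO.
Since the bound 20/19 is ≥ 1, the union bound is uninformative here; it does NOT by itself certify existence.

26·p = 20/19 ≈ 1.0526316; existence NOT certified by the union bound.


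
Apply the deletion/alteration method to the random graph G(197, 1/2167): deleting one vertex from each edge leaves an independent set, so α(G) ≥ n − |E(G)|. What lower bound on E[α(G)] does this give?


E[|E(G)|] = C(197, 2)·p = 19306 · (1/2167) = 98/11.
E[α(G)] ≥ n − E[|E(G)|] = 197 − 98/11 = 2069/11.
Numerically: ≈ 188.09091.
(This is only a lower bound; the true E[α(G)] may be larger.)

E[α(G)] ≥ 2069/11 ≈ 188.09091.


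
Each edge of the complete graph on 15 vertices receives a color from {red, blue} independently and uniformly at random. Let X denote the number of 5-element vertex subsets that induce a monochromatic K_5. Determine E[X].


Let X = Σ_S X_S over the C(15, 5) = 3003 subsets S of size 5, where X_S = 1 if the K_5 on S is monochromatic.
For a fixed S, the K_5 on S has C(5, 2) = 10 edges. P[all 10 edges red] = (1/2)^10, and likewise for blue, so P[monochromatic] = 2·(1/2)^10 = 2^{1 − 10} = 1/512.
By linearity: E[X] = C(15, 5) · 2^{1 − 10} = 3003 · 1/512 = 3003/512.
Numerically: E[X] ≈ 5.8652.

E[X] = C(15,5)·2^(1−C(5,2)) = 3003/512 ≈ 5.8652.


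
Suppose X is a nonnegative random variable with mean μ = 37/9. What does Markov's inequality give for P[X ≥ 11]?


μ = E[X] = 37/9, a = 11.
Markov: P[X ≥ 11] ≤ μ/a = (37/9)/11 = 37/99.
Numerically: ≈ 0.3737.
(Since a = 11 > μ = 4.1111, the bound 37/99 is < 1 and informative.)

P[X ≥ 11] ≤ 37/99 ≈ 0.3737.


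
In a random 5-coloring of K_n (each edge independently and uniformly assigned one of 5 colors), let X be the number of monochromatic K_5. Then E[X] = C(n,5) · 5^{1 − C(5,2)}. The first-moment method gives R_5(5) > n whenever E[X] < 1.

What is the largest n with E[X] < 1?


We need C(n, 5) · 5^{1 − 10} < 1, i.e. C(n, 5) < 5^{10 − 1} = 1953125.
Check values of n near the boundary:
  n = 45: C(45, 5) = 1221759; 1221759 < 1953125? YES
  n = 46: C(46, 5) = 1370754; 1370754 < 1953125? YES
  n = 47: C(47, 5) = 1533939; 1533939 < 1953125? YES
  n = 48: C(48, 5) = 1712304; 1712304 < 1953125? YES
  n = 49: C(49, 5) = 1906884; 1906884 < 1953125? YES
  n = 50: C(50, 5) = 2118760; 2118760 < 1953125? NO
  n = 51: C(51, 5) = 2349060; 2349060 < 1953125? NO
  n = 52: C(52, 5) = 2598960; 2598960 < 1953125? NO
The largest n with C(n, 5) < 1953125 is n = 49 (where E[X] = 1906884/1953125 ≈ 0.9763). Hence R_5(5) > 49, i.e. R_5(5) ≥ 50.

Largest n = 49; hence R_5(5) > 49.


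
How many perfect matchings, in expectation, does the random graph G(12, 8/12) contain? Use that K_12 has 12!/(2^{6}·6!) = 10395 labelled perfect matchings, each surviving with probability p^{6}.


K_12 has 12!/(2^{6}·6!) = 10395 labelled perfect matchings.
For each such perfect matching H, let X_H = 1 if all 6 edges of H are present in G. Then P[X_H = 1] = p^{6} = (2/3)^{6} = 64/729.
By linearity of expectation: E[X] = Σ_H E[X_H] = 10395 · p^{6} = 10395 · 64/729 = 24640/27.
Numerically: E[X] ≈ 913.

E[X] = 10395 · (2/3)^{6} = 24640/27 ≈ 913.


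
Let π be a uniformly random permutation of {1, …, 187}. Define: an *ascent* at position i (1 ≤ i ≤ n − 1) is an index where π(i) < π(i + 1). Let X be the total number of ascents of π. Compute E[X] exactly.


Write X = Σ X_I over i = 1, …, 186, with X_I the indicator of one ascent.
There are 186 indicators.
For each fixed i, the pair (π(i), π(i+1)) is a uniformly random ordered pair of distinct values from {1, …, 187}; by symmetry P[π(i) < π(i+1)] = 1/2.
By linearity: E[X] = 186 · (1/2) = (187 − 1) · (1/2) = 93 ≈ 93.000.

E[X] = 93 = 93.000.


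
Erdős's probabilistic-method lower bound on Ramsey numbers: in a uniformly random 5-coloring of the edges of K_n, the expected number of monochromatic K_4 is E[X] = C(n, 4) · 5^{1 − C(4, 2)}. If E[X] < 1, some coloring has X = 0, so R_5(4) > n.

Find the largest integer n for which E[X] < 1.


We need C(n, 4) · 5^{1 − 6} < 1, i.e. C(n, 4) < 5^{6 − 1} = 3125.
Check values of n near the boundary:
  n = 14: C(14, 4) = 1001; 1001 < 3125? YES
  n = 15: C(15, 4) = 1365; 1365 < 3125? YES
  n = 16: C(16, 4) = 1820; 1820 < 3125? YES
  n = 17: C(17, 4) = 2380; 2380 < 3125? YES
  n = 18: C(18, 4) = 3060; 3060 < 3125? YES
  n = 19: C(19, 4) = 3876; 3876 < 3125? NO
  n = 20: C(20, 4) = 4845; 4845 < 3125? NO
  n = 21: C(21, 4) = 5985; 5985 < 3125? NO
The largest n with C(n, 4) < 3125 is n = 18 (where E[X] = 612/625 ≈ 0.9792). Hence R_5(4) > 18, i.e. R_5(4) ≥ 19.

Largest n = 18; hence R_5(4) > 18.


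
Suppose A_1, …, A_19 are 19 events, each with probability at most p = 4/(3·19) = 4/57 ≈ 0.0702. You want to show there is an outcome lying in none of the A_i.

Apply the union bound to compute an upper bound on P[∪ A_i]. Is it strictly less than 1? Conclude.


Union bound: P[∪_{i=1}^{19} A_i] ≤ Σ_i P[A_i] ≤ 19·p = 19·(4/57) = 4/3.
Numerically: 4/3 ≈ 1.3333.
Is 4/3 < 1? NO.
Since the bound 4/3 is ≥ 1, the union bound is uninformative here; it does NOT by itself certify existence.

19·p = 4/3 ≈ 1.3333; existence NOT certified by the union bound.


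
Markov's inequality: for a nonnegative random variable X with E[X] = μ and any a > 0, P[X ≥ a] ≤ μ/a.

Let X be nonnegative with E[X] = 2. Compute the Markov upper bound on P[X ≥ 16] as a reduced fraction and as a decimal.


μ = E[X] = 2, a = 16.
Markov: P[X ≥ 16] ≤ μ/a = (2)/16 = 1/8.
Numerically: ≈ 0.125.
(Since a = 16 > μ = 2.000, the bound 1/8 is < 1 and informative.)

P[X ≥ 16] ≤ 1/8 ≈ 0.125.


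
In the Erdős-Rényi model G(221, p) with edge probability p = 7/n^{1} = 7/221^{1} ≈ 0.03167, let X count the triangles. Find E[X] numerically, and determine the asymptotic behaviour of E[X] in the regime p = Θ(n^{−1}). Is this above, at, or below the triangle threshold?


Number of potential triangles: C(221, 3) = 1774630.
Each occurs with probability p³ ≈ (0.03167)³ ≈ 3.177732e-05.
By linearity: E[X] = C(221, 3)·p³ ≈ 1774630 · 3.177732e-05 ≈ 56.3930.
Here α = 1, so p = 7/n is exactly at the triangle threshold p ~ 1/n. Asymptotically E[X] → c³/6 = 7³/6 = 343/6 ≈ 57.1667, a bounded constant. In this regime the triangle count is asymptotically Poisson(c³/6).

E[X] ≈ 56.3930; in regime p = Θ(1/n^{1}) E[X] stays bounded (at the triangle threshold p ~ 1/n).


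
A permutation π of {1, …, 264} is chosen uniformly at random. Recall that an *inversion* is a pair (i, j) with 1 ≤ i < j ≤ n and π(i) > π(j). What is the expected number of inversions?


Write X = Σ X_I over the C(264, 2) = 34716 pairs i < j, with X_I the indicator of one inversion.
There are 34716 indicators.
For each fixed pair i < j, the values π(i) and π(j) are two distinct elements of {1, …, 264} in uniformly random order; by symmetry P[π(i) > π(j)] = 1/2.
By linearity: E[X] = 34716 · (1/2) = C(264, 2) · (1/2) = 34716/2 = 17358 ≈ 17358.000000.

E[X] = 17358 = 17358.000000.


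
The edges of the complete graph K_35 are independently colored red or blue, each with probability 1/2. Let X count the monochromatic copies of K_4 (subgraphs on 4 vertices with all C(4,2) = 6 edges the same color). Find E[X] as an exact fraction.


Let X = Σ_S X_S over the C(35, 4) = 52360 subsets S of size 4, where X_S = 1 if the K_4 on S is monochromatic.
For a fixed S, the K_4 on S has C(4, 2) = 6 edges. P[all 6 edges red] = (1/2)^6, and likewise for blue, so P[monochromatic] = 2·(1/2)^6 = 2^{1 − 6} = 1/32.
By linearity: E[X] = C(35, 4) · 2^{1 − 6} = 52360 · 1/32 = 6545/4.
Numerically: E[X] ≈ 1636.2500.

E[X] = C(35,4)·2^(1−C(4,2)) = 6545/4 ≈ 1636.2500.


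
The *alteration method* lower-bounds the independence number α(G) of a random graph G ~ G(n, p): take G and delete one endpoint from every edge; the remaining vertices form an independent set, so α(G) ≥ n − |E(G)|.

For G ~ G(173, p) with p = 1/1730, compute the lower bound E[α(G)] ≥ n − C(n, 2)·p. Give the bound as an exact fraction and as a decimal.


E[|E(G)|] = C(173, 2)·p = 14878 · (1/1730) = 43/5.
E[α(G)] ≥ n − E[|E(G)|] = 173 − 43/5 = 822/5.
Numerically: ≈ 164.4000.
(This is only a lower bound; the true E[α(G)] may be larger.)

E[α(G)] ≥ 822/5 ≈ 164.4000.


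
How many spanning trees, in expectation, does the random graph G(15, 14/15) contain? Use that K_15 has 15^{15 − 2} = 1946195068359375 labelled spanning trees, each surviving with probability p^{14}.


K_15 has 15^{15 − 2} = 1946195068359375 labelled spanning trees.
For each such spanning tree H, let X_H = 1 if all 14 edges of H are present in G. Then P[X_H = 1] = p^{14} = (14/15)^{14} = 11112006825558016/29192926025390625.
Summing the indicators: E[X] = Σ_H E[X_H] = 1946195068359375 · p^{14} = 1946195068359375 · 11112006825558016/29192926025390625 = 11112006825558016/15.
Numerically: E[X] ≈ 7.41e+14.

E[X] = 1946195068359375 · (14/15)^{14} = 11112006825558016/15 ≈ 7.41e+14.


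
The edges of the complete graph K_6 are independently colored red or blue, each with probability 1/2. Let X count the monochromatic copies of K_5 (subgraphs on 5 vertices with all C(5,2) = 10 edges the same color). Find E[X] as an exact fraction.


Let X = Σ_S X_S over the C(6, 5) = 6 subsets S of size 5, where X_S = 1 if the K_5 on S is monochromatic.
For a fixed S, the K_5 on S has C(5, 2) = 10 edges. P[all 10 edges red] = (1/2)^10, and likewise for blue, so P[monochromatic] = 2·(1/2)^10 = 2^{1 − 10} = 1/512.
Summing: E[X] = C(6, 5) · 2^{1 − 10} = 6 · 1/512 = 3/256.
Numerically: E[X] ≈ 0.011719.

E[X] = C(6,5)·2^(1−C(5,2)) = 3/256 ≈ 0.011719.


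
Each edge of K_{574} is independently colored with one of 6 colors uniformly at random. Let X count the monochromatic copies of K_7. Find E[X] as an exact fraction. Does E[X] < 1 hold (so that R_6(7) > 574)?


E[X] = C(574, 7) · 6^{1 − 21} = 3926481655188664 · 6^{−20} = 3926481655188664/3656158440062976.
As a reduced fraction: E[X] = 490810206898583/457019805007872 ≈ 1.0739.
Is E[X] < 1? NO.
Since E[X] ≥ 1, the first-moment bound is inconclusive at n = 574; it does NOT by itself certify R_6(7) > 574.

E[X] = 490810206898583/457019805007872 ≈ 1.0739; E[X] ≥ 1; first-moment method inconclusive here.


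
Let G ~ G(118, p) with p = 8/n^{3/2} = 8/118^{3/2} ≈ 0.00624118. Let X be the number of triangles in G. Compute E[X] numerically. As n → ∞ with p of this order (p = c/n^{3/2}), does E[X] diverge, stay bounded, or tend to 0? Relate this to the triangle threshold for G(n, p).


Number of potential triangles: C(118, 3) = 266916.
Each occurs with probability p³ ≈ (0.00624118)³ ≈ 2.43108939e-07.
By linearity: E[X] = C(118, 3)·p³ ≈ 266916 · 2.43108939e-07 ≈ 0.064890.
Since α = 3/2 > 1, p = c/n^{3/2} = o(1/n) is below the triangle threshold p ~ 1/n. Asymptotically E[X] ~ (c³/6)·n^{3(1−α)} = (8³/6)·n^{-1.5} → 0, so by Markov's inequality G has no triangles w.h.p.

E[X] ≈ 0.064890; in regime p = Θ(1/n^{3/2}) E[X] tends to 0 (below the triangle threshold p ~ 1/n).


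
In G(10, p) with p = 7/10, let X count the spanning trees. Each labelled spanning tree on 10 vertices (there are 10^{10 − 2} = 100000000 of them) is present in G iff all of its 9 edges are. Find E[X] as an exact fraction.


K_10 has 10^{10 − 2} = 100000000 labelled spanning trees.
For each such spanning tree H, let X_H = 1 if all 9 edges of H are present in G. Then P[X_H = 1] = p^{9} = (7/10)^{9} = 40353607/1000000000.
By linearity: E[X] = Σ_H E[X_H] = 100000000 · p^{9} = 100000000 · 40353607/1000000000 = 40353607/10.
Numerically: E[X] ≈ 4.04e+06.

E[X] = 100000000 · (7/10)^{9} = 40353607/10 ≈ 4.04e+06.


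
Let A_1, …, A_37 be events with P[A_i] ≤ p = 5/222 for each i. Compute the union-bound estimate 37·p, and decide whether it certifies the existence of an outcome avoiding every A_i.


Union bound: P[∪_{i=1}^{37} A_i] ≤ Σ_i P[A_i] ≤ 37·p = 37·(5/222) = 5/6.
Numerically: 5/6 ≈ 0.833.
Is 5/6 < 1? YES.
Since P[∪ A_i] ≤ 5/6 < 1, the complement has P[∩ A_i^c] ≥ 1 − 5/6 = 1/6 > 0, so some outcome avoids every A_i.

37·p = 5/6 ≈ 0.833; existence CERTIFIED by the union bound.


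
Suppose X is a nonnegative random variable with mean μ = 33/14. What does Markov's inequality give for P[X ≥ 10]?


μ = E[X] = 33/14, a = 10.
Markov: P[X ≥ 10] ≤ μ/a = (33/14)/10 = 33/140.
Numerically: ≈ 0.236.
(Since a = 10 > μ = 2.357, the bound 33/140 is < 1 and informative.)

P[X ≥ 10] ≤ 33/140 ≈ 0.236.


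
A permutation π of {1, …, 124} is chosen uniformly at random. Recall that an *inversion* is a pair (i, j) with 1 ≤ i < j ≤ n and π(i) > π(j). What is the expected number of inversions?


Write X = Σ X_I over the C(124, 2) = 7626 pairs i < j, with X_I the indicator of one inversion.
There are 7626 indicators.
For each fixed pair i < j, the values π(i) and π(j) are two distinct elements of {1, …, 124} in uniformly random order; by symmetry P[π(i) > π(j)] = 1/2.
By linearity: E[X] = 7626 · (1/2) = C(124, 2) · (1/2) = 7626/2 = 3813 ≈ 3813.00000.

E[X] = 3813 = 3813.00000.


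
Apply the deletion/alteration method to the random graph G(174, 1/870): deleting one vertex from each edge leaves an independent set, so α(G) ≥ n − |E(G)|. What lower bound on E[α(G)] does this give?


E[|E(G)|] = C(174, 2)·p = 15051 · (1/870) = 173/10.
E[α(G)] ≥ n − E[|E(G)|] = 174 − 173/10 = 1567/10.
Numerically: ≈ 156.7000.
(This is only a lower bound; the true E[α(G)] may be larger.)

E[α(G)] ≥ 1567/10 ≈ 156.7000.


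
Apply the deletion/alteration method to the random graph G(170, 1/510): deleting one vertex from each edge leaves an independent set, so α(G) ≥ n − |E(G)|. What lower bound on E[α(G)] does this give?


E[|E(G)|] = C(170, 2)·p = 14365 · (1/510) = 169/6.
E[α(G)] ≥ n − E[|E(G)|] = 170 − 169/6 = 851/6.
Numerically: ≈ 141.833.
(This is only a lower bound; the true E[α(G)] may be larger.)

E[α(G)] ≥ 851/6 ≈ 141.833.


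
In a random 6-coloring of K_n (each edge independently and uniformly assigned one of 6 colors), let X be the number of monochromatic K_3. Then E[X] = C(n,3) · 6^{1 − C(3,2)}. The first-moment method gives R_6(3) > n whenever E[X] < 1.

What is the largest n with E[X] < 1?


We need C(n, 3) · 6^{1 − 3} < 1, i.e. C(n, 3) < 6^{3 − 1} = 36.
Check values of n near the boundary:
  n = 3: C(3, 3) = 1; 1 < 36? YES
  n = 4: C(4, 3) = 4; 4 < 36? YES
  n = 5: C(5, 3) = 10; 10 < 36? YES
  n = 6: C(6, 3) = 20; 20 < 36? YES
  n = 7: C(7, 3) = 35; 35 < 36? YES
  n = 8: C(8, 3) = 56; 56 < 36? NO
  n = 9: C(9, 3) = 84; 84 < 36? NO
The largest n with C(n, 3) < 36 is n = 7 (where E[X] = 35/36 ≈ 0.9722). Hence R_6(3) > 7, i.e. R_6(3) ≥ 8.

Largest n = 7; hence R_6(3) > 7.


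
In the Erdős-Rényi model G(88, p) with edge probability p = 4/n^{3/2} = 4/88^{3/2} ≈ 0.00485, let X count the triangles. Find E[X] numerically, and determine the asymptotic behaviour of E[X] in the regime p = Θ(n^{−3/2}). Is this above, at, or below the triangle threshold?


Number of potential triangles: C(88, 3) = 109736.
Each occurs with probability p³ ≈ (0.00485)³ ≈ 1.13765e-07.
By linearity: E[X] = C(88, 3)·p³ ≈ 109736 · 1.13765e-07 ≈ 0.012.
Since α = 3/2 > 1, p = c/n^{3/2} = o(1/n) is below the triangle threshold p ~ 1/n. Asymptotically E[X] ~ (c³/6)·n^{3(1−α)} = (4³/6)·n^{-1.5} → 0, so by Markov's inequality G has no triangles w.h.p.

E[X] ≈ 0.012; in regime p = Θ(1/n^{3/2}) E[X] tends to 0 (below the triangle threshold p ~ 1/n).


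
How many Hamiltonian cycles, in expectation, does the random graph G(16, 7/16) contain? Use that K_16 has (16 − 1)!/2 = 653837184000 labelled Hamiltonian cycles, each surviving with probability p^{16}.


K_16 has (16 − 1)!/2 = 653837184000 labelled Hamiltonian cycles.
For each such Hamiltonian cycle H, let X_H = 1 if all 16 edges of H are present in G. Then P[X_H = 1] = p^{16} = (7/16)^{16} = 33232930569601/18446744073709551616.
By linearity: E[X] = Σ_H E[X_H] = 653837184000 · p^{16} = 653837184000 · 33232930569601/18446744073709551616 = 21219654042671322112875/18014398509481984.
Numerically: E[X] ≈ 1.18e+06.

E[X] = 653837184000 · (7/16)^{16} = 21219654042671322112875/18014398509481984 ≈ 1.18e+06.


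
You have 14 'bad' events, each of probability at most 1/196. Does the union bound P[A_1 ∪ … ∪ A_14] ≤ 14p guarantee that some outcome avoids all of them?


Union bound: P[∪_{i=1}^{14} A_i] ≤ Σ_i P[A_i] ≤ 14·p = 14·(1/196) = 1/14.
Numerically: 1/14 ≈ 0.07143.
Is 1/14 < 1? YES.
Since P[∪ A_i] ≤ 1/14 < 1, the complement has P[∩ A_i^c] ≥ 1 − 1/14 = 13/14 > 0, so some outcome avoids every A_i.

14·p = 1/14 ≈ 0.07143; existence CERTIFIED by the union bound.


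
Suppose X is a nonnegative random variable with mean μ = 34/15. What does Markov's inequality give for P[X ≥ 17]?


μ = E[X] = 34/15, a = 17.
Markov: P[X ≥ 17] ≤ μ/a = (34/15)/17 = 2/15.
Numerically: ≈ 0.13333.
(Since a = 17 > μ = 2.26667, the bound 2/15 is < 1 and informative.)

P[X ≥ 17] ≤ 2/15 ≈ 0.13333.


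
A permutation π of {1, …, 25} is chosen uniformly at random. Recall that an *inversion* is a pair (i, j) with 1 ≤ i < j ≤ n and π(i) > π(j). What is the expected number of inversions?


Write X = Σ X_I over the C(25, 2) = 300 pairs i < j, with X_I the indicator of one inversion.
There are 300 indicators.
For each fixed pair i < j, the values π(i) and π(j) are two distinct elements of {1, …, 25} in uniformly random order; by symmetry P[π(i) > π(j)] = 1/2.
By linearity: E[X] = 300 · (1/2) = C(25, 2) · (1/2) = 300/2 = 150 ≈ 150.000000.

E[X] = 150 = 150.000000.


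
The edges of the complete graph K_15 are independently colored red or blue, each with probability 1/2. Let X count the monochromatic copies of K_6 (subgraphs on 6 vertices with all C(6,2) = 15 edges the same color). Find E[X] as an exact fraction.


Let X = Σ_S X_S over the C(15, 6) = 5005 subsets S of size 6, where X_S = 1 if the K_6 on S is monochromatic.
For a fixed S, the K_6 on S has C(6, 2) = 15 edges. P[all 15 edges red] = (1/2)^15, and likewise for blue, so P[monochromatic] = 2·(1/2)^15 = 2^{1 − 15} = 1/16384.
By linearity of expectation: E[X] = C(15, 6) · 2^{1 − 15} = 5005 · 1/16384 = 5005/16384.
Numerically: E[X] ≈ 0.30548.

E[X] = C(15,6)·2^(1−C(6,2)) = 5005/16384 ≈ 0.30548.


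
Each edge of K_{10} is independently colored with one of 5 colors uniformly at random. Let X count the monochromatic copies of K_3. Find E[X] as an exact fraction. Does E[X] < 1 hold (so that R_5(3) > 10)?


E[X] = C(10, 3) · 5^{1 − 3} = 120 · 5^{−2} = 120/25.
As a reduced fraction: E[X] = 24/5 ≈ 4.80000.
Is E[X] < 1? NO.
Since E[X] ≥ 1, the first-moment bound is inconclusive at n = 10; it does NOT by itself certify R_5(3) > 10.

E[X] = 24/5 ≈ 4.80000; E[X] ≥ 1; first-moment method inconclusive here.


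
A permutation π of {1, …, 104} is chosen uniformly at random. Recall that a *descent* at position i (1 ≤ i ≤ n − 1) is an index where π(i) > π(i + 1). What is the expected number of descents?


Write X = Σ X_I over i = 1, …, 103, with X_I the indicator of one descent.
There are 103 indicators.
For each fixed i, the pair (π(i), π(i+1)) is a uniformly random ordered pair of distinct values from {1, …, 104}; by symmetry P[π(i) > π(i+1)] = 1/2.
By linearity: E[X] = 103 · (1/2) = (104 − 1) · (1/2) = 103/2 ≈ 51.5000.

E[X] = 103/2 = 51.5000.


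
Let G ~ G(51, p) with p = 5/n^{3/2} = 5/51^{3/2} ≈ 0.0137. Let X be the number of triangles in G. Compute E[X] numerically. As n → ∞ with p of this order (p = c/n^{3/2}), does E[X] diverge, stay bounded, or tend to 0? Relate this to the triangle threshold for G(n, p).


Number of potential triangles: C(51, 3) = 20825.
Each occurs with probability p³ ≈ (0.0137)³ ≈ 2.58728e-06.
By linearity: E[X] = C(51, 3)·p³ ≈ 20825 · 2.58728e-06 ≈ 0.054.
Since α = 3/2 > 1, p = c/n^{3/2} = o(1/n) is below the triangle threshold p ~ 1/n. Asymptotically E[X] ~ (c³/6)·n^{3(1−α)} = (5³/6)·n^{-1.5} → 0, so by Markov's inequality G has no triangles w.h.p.

E[X] ≈ 0.054; in regime p = Θ(1/n^{3/2}) E[X] tends to 0 (below the triangle threshold p ~ 1/n).


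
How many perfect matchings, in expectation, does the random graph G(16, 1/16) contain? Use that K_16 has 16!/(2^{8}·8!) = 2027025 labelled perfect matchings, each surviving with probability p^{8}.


K_16 has 16!/(2^{8}·8!) = 2027025 labelled perfect matchings.
For each such perfect matching H, let X_H = 1 if all 8 edges of H are present in G. Then P[X_H = 1] = p^{8} = (1/16)^{8} = 1/4294967296.
By linearity of expectation: E[X] = Σ_H E[X_H] = 2027025 · p^{8} = 2027025 · 1/4294967296 = 2027025/4294967296.
Numerically: E[X] ≈ 0.000471954.

E[X] = 2027025 · (1/16)^{8} = 2027025/4294967296 ≈ 0.000471954.


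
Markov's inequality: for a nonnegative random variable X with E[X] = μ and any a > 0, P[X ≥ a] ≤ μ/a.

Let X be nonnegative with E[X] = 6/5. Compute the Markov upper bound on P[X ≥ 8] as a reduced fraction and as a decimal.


μ = E[X] = 6/5, a = 8.
Markov: P[X ≥ 8] ≤ μ/a = (6/5)/8 = 3/20.
Numerically: ≈ 0.15000.
(Since a = 8 > μ = 1.20000, the bound 3/20 is < 1 and informative.)

P[X ≥ 8] ≤ 3/20 ≈ 0.15000.


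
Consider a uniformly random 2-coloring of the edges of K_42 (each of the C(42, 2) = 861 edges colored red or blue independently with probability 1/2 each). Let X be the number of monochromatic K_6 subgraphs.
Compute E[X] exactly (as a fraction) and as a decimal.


Let X = Σ_S X_S over the C(42, 6) = 5245786 subsets S of size 6, where X_S = 1 if the K_6 on S is monochromatic.
For a fixed S, the K_6 on S has C(6, 2) = 15 edges. P[all 15 edges red] = (1/2)^15, and likewise for blue, so P[monochromatic] = 2·(1/2)^15 = 2^{1 − 15} = 1/16384.
Summing: E[X] = C(42, 6) · 2^{1 − 15} = 5245786 · 1/16384 = 2622893/8192.
Numerically: E[X] ≈ 320.177368.

E[X] = C(42,6)·2^(1−C(6,2)) = 2622893/8192 ≈ 320.177368.


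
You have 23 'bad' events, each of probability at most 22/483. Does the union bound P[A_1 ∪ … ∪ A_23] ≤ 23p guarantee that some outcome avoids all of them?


Union bound: P[∪_{i=1}^{23} A_i] ≤ Σ_i P[A_i] ≤ 23·p = 23·(22/483) = 22/21.
Numerically: 22/21 ≈ 1.048.
Is 22/21 < 1? NO.
Since the bound 22/21 is ≥ 1, the union bound is uninformative here; it does NOT by itself certify existence.

23·p = 22/21 ≈ 1.048; existence NOT certified by the union bound.


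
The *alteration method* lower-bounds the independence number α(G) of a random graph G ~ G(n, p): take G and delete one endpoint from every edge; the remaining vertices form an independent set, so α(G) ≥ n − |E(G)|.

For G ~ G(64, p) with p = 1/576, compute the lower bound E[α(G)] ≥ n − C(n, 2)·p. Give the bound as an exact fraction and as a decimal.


E[|E(G)|] = C(64, 2)·p = 2016 · (1/576) = 7/2.
E[α(G)] ≥ n − E[|E(G)|] = 64 − 7/2 = 121/2.
Numerically: ≈ 60.500.
(This is only a lower bound; the true E[α(G)] may be larger.)

E[α(G)] ≥ 121/2 ≈ 60.500.


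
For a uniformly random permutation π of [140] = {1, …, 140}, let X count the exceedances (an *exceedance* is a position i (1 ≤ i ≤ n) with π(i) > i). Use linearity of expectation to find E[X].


Write X = Σ_{i=1}^{140} X_i, where X_i = 1_{π(i) > i}.
For each fixed i, π(i) is uniform over {1, …, 140} (marginal of a uniform permutation), so P[π(i) > i] = (n − i)/n. Summing: Σ_{i=1}^{140} (n − i)/n = (0 + 1 + … + 139)/140 = 140(140 − 1)/(2·140) = (140 − 1)/2.
Hence E[X] = Σ_{i=1}^{140} (140 − i)/140 = 139/2 ≈ 69.50000.

E[X] = 139/2 = 69.50000.


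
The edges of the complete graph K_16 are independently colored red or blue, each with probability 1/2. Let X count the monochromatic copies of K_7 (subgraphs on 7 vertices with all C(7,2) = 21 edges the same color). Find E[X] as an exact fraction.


Let X = Σ_S X_S over the C(16, 7) = 11440 subsets S of size 7, where X_S = 1 if the K_7 on S is monochromatic.
For a fixed S, the K_7 on S has C(7, 2) = 21 edges. P[all 21 edges red] = (1/2)^21, and likewise for blue, so P[monochromatic] = 2·(1/2)^21 = 2^{1 − 21} = 1/1048576.
By linearity of expectation: E[X] = C(16, 7) · 2^{1 − 21} = 11440 · 1/1048576 = 715/65536.
Numerically: E[X] ≈ 0.01091.

E[X] = C(16,7)·2^(1−C(7,2)) = 715/65536 ≈ 0.01091.


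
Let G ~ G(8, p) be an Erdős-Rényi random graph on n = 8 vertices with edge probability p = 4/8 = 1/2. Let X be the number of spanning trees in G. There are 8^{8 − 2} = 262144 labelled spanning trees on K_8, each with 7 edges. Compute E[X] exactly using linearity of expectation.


K_8 has 8^{8 − 2} = 262144 labelled spanning trees.
For each such spanning tree H, let X_H = 1 if all 7 edges of H are present in G. Then P[X_H = 1] = p^{7} = (1/2)^{7} = 1/128.
Summing the indicators: E[X] = Σ_H E[X_H] = 262144 · p^{7} = 262144 · 1/128 = 2048.
Numerically: E[X] ≈ 2048.

E[X] = 262144 · (1/2)^{7} = 2048 ≈ 2048.


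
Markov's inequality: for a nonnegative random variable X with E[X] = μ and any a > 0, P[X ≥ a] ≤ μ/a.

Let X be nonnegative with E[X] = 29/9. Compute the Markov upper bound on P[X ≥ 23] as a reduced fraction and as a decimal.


μ = E[X] = 29/9, a = 23.
Markov: P[X ≥ 23] ≤ μ/a = (29/9)/23 = 29/207.
Numerically: ≈ 0.140.
(Since a = 23 > μ = 3.222, the bound 29/207 is < 1 and informative.)

P[X ≥ 23] ≤ 29/207 ≈ 0.140.


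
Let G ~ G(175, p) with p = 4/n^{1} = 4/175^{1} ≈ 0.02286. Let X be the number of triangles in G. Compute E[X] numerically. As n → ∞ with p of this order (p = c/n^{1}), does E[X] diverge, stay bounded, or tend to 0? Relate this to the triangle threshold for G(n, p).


Number of potential triangles: C(175, 3) = 877975.
Each occurs with probability p³ ≈ (0.02286)³ ≈ 1.194169e-05.
By linearity: E[X] = C(175, 3)·p³ ≈ 877975 · 1.194169e-05 ≈ 10.4845.
Here α = 1, so p = 4/n is exactly at the triangle threshold p ~ 1/n. Asymptotically E[X] → c³/6 = 4³/6 = 32/3 ≈ 10.6667, a bounded constant. In this regime the triangle count is asymptotically Poisson(c³/6).

E[X] ≈ 10.4845; in regime p = Θ(1/n^{1}) E[X] stays bounded (at the triangle threshold p ~ 1/n).


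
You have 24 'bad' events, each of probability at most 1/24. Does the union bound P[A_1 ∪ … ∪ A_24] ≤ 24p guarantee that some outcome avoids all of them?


Union bound: P[∪_{i=1}^{24} A_i] ≤ Σ_i P[A_i] ≤ 24·p = 24·(1/24) = 1.
Numerically: 1 ≈ 1.000.
Is 1 < 1? NO.
Since the bound 1 is ≥ 1, the union bound is uninformative here; it does NOT by itself certify existence.

24·p = 1 ≈ 1.000; existence NOT certified by the union bound.


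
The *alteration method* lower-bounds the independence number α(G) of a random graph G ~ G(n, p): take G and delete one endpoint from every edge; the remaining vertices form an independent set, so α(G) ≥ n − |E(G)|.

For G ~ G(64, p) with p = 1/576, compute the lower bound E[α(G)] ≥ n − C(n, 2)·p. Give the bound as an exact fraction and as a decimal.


E[|E(G)|] = C(64, 2)·p = 2016 · (1/576) = 7/2.
E[α(G)] ≥ n − E[|E(G)|] = 64 − 7/2 = 121/2.
Numerically: ≈ 60.500000.
(This is only a lower bound; the true E[α(G)] may be larger.)

E[α(G)] ≥ 121/2 ≈ 60.500000.


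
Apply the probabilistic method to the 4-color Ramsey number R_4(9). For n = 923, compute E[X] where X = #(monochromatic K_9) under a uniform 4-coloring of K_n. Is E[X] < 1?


E[X] = C(923, 9) · 4^{1 − 36} = 1288430932418687114265 · 4^{−35} = 1288430932418687114265/1180591620717411303424.
As a reduced fraction: E[X] = 1288430932418687114265/1180591620717411303424 ≈ 1.09134.
Is E[X] < 1? NO.
Since E[X] ≥ 1, the first-moment bound is inconclusive at n = 923; it does NOT by itself certify R_4(9) > 923.

E[X] = 1288430932418687114265/1180591620717411303424 ≈ 1.09134; E[X] ≥ 1; first-moment method inconclusive here.


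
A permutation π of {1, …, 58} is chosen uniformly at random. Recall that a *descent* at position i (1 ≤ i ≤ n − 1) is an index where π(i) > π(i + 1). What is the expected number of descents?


Write X = Σ X_I over i = 1, …, 57, with X_I the indicator of one descent.
There are 57 indicators.
For each fixed i, the pair (π(i), π(i+1)) is a uniformly random ordered pair of distinct values from {1, …, 58}; by symmetry P[π(i) > π(i+1)] = 1/2.
By linearity: E[X] = 57 · (1/2) = (58 − 1) · (1/2) = 57/2 ≈ 28.500.

E[X] = 57/2 = 28.500.


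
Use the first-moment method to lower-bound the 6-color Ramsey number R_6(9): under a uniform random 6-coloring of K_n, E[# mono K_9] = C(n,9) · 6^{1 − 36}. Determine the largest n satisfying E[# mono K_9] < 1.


We need C(n, 9) · 6^{1 − 36} < 1, i.e. C(n, 9) < 6^{36 − 1} = 1719070799748422591028658176.
Check values of n near the boundary:
  n = 4405: C(4405, 9) = 1706862792900636302463627150; 1706862792900636302463627150 < 1719070799748422591028658176? YES
  n = 4406: C(4406, 9) = 1710356485221788389505285700; 1710356485221788389505285700 < 1719070799748422591028658176? YES
  n = 4407: C(4407, 9) = 1713856532599459170657070050; 1713856532599459170657070050 < 1719070799748422591028658176? YES
  n = 4408: C(4408, 9) = 1717362945146264156457459600; 1717362945146264156457459600 < 1719070799748422591028658176? YES
  n = 4409: C(4409, 9) = 1720875732988608787686577131; 1720875732988608787686577131 < 1719070799748422591028658176? NO
The largest n with C(n, 9) < 1719070799748422591028658176 is n = 4408 (where E[X] = 35778394690547169926197075/35813974994758803979763712 ≈ 0.9990). Hence R_6(9) > 4408, i.e. R_6(9) ≥ 4409.

Largest n = 4408; hence R_6(9) > 4408.


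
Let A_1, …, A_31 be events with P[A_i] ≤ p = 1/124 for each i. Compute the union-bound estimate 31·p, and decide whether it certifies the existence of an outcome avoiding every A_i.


Union bound: P[∪_{i=1}^{31} A_i] ≤ Σ_i P[A_i] ≤ 31·p = 31·(1/124) = 1/4.
Numerically: 1/4 ≈ 0.2500.
Is 1/4 < 1? YES.
Since P[∪ A_i] ≤ 1/4 < 1, the complement has P[∩ A_i^c] ≥ 1 − 1/4 = 3/4 > 0, so some outcome avoids every A_i.

31·p = 1/4 ≈ 0.2500; existence CERTIFIED by the union bound.


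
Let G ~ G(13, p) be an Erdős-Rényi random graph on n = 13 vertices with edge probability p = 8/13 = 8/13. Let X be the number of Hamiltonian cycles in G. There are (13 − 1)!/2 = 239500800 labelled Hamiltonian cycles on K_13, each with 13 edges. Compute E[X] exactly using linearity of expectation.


K_13 has (13 − 1)!/2 = 239500800 labelled Hamiltonian cycles.
For each such Hamiltonian cycle H, let X_H = 1 if all 13 edges of H are present in G. Then P[X_H = 1] = p^{13} = (8/13)^{13} = 549755813888/302875106592253.
Summing the indicators: E[X] = Σ_H E[X_H] = 239500800 · p^{13} = 239500800 · 549755813888/302875106592253 = 131666957230827110400/302875106592253.
Numerically: E[X] ≈ 4.3472e+05.

E[X] = 239500800 · (8/13)^{13} = 131666957230827110400/302875106592253 ≈ 4.3472e+05.


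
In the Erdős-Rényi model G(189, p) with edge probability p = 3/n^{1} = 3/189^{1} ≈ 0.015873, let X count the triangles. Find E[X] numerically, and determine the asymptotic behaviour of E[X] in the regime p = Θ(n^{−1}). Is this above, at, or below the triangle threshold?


Number of potential triangles: C(189, 3) = 1107414.
Each occurs with probability p³ ≈ (0.015873)³ ≈ 3.9992481e-06.
By linearity: E[X] = C(189, 3)·p³ ≈ 1107414 · 3.9992481e-06 ≈ 4.42882.
Here α = 1, so p = 3/n is exactly at the triangle threshold p ~ 1/n. Asymptotically E[X] → c³/6 = 3³/6 = 9/2 ≈ 4.50000, a bounded constant. In this regime the triangle count is asymptotically Poisson(c³/6).

E[X] ≈ 4.42882; in regime p = Θ(1/n^{1}) E[X] stays bounded (at the triangle threshold p ~ 1/n).


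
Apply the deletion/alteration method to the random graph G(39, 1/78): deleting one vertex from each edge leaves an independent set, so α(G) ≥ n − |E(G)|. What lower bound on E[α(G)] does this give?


E[|E(G)|] = C(39, 2)·p = 741 · (1/78) = 19/2.
E[α(G)] ≥ n − E[|E(G)|] = 39 − 19/2 = 59/2.
Numerically: ≈ 29.50000.
(This is only a lower bound; the true E[α(G)] may be larger.)

E[α(G)] ≥ 59/2 ≈ 29.50000.


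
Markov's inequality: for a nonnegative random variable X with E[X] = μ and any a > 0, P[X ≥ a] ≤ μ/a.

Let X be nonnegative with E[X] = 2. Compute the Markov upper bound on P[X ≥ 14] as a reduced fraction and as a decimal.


μ = E[X] = 2, a = 14.
Markov: P[X ≥ 14] ≤ μ/a = (2)/14 = 1/7.
Numerically: ≈ 0.14286.
(Since a = 14 > μ = 2.00000, the bound 1/7 is < 1 and informative.)

P[X ≥ 14] ≤ 1/7 ≈ 0.14286.


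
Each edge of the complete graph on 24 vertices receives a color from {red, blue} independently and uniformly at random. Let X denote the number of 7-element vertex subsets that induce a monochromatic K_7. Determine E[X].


Let X = Σ_S X_S over the C(24, 7) = 346104 subsets S of size 7, where X_S = 1 if the K_7 on S is monochromatic.
For a fixed S, the K_7 on S has C(7, 2) = 21 edges. P[all 21 edges red] = (1/2)^21, and likewise for blue, so P[monochromatic] = 2·(1/2)^21 = 2^{1 − 21} = 1/1048576.
By linearity of expectation: E[X] = C(24, 7) · 2^{1 − 21} = 346104 · 1/1048576 = 43263/131072.
Numerically: E[X] ≈ 0.3301.

E[X] = C(24,7)·2^(1−C(7,2)) = 43263/131072 ≈ 0.3301.


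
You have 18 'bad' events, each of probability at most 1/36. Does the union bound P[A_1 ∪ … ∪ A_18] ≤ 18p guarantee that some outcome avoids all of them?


Union bound: P[∪_{i=1}^{18} A_i] ≤ Σ_i P[A_i] ≤ 18·p = 18·(1/36) = 1/2.
Numerically: 1/2 ≈ 0.500000.
Is 1/2 < 1? YES.
Since P[∪ A_i] ≤ 1/2 < 1, the complement has P[∩ A_i^c] ≥ 1 − 1/2 = 1/2 > 0, so some outcome avoids every A_i.

18·p = 1/2 ≈ 0.500000; existence CERTIFIED by the union bound.


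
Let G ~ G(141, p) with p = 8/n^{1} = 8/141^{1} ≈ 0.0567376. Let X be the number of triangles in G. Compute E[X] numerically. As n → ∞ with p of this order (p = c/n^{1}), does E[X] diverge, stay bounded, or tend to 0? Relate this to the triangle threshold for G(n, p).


Number of potential triangles: C(141, 3) = 457310.
Each occurs with probability p³ ≈ (0.0567376)³ ≈ 1.82647034e-04.
By linearity: E[X] = C(141, 3)·p³ ≈ 457310 · 1.82647034e-04 ≈ 83.526315.
Here α = 1, so p = 8/n is exactly at the triangle threshold p ~ 1/n. Asymptotically E[X] → c³/6 = 8³/6 = 256/3 ≈ 85.333333, a bounded constant. In this regime the triangle count is asymptotically Poisson(c³/6).

E[X] ≈ 83.526315; in regime p = Θ(1/n^{1}) E[X] stays bounded (at the triangle threshold p ~ 1/n).


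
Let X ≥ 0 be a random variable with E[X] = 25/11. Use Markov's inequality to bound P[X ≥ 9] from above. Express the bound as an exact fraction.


μ = E[X] = 25/11, a = 9.
Markov: P[X ≥ 9] ≤ μ/a = (25/11)/9 = 25/99.
Numerically: ≈ 0.253.
(Since a = 9 > μ = 2.273, the bound 25/99 is < 1 and informative.)

P[X ≥ 9] ≤ 25/99 ≈ 0.253.


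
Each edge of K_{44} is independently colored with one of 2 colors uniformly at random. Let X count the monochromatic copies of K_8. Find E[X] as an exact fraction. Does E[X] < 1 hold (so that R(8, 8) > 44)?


E[X] = C(44, 8) · 2^{1 − 28} = 177232627 · 2^{−27} = 177232627/134217728.
As a reduced fraction: E[X] = 177232627/134217728 ≈ 1.3204860.
Is E[X] < 1? NO.
Since E[X] ≥ 1, the first-moment bound is inconclusive at n = 44; it does NOT by itself certify R(8, 8) > 44.

E[X] = 177232627/134217728 ≈ 1.3204860; E[X] ≥ 1; first-moment method inconclusive here.


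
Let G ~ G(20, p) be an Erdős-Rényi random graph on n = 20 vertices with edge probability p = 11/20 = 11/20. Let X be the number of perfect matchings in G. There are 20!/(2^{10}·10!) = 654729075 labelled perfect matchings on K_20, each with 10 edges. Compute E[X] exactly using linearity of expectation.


K_20 has 20!/(2^{10}·10!) = 654729075 labelled perfect matchings.
For each such perfect matching H, let X_H = 1 if all 10 edges of H are present in G. Then P[X_H = 1] = p^{10} = (11/20)^{10} = 25937424601/10240000000000.
By linearity: E[X] = Σ_H E[X_H] = 654729075 · p^{10} = 654729075 · 25937424601/10240000000000 = 679279440675798963/409600000000.
Numerically: E[X] ≈ 1.6584e+06.

E[X] = 654729075 · (11/20)^{10} = 679279440675798963/409600000000 ≈ 1.6584e+06.


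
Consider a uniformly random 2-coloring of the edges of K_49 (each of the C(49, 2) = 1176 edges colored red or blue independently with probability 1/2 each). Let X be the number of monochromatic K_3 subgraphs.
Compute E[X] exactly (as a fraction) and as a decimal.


Let X = Σ_S X_S over the C(49, 3) = 18424 subsets S of size 3, where X_S = 1 if the K_3 on S is monochromatic.
For a fixed S, the K_3 on S has C(3, 2) = 3 edges. P[all 3 edges red] = (1/2)^3, and likewise for blue, so P[monochromatic] = 2·(1/2)^3 = 2^{1 − 3} = 1/4.
By linearity of expectation: E[X] = C(49, 3) · 2^{1 − 3} = 18424 · 1/4 = 4606.
Numerically: E[X] ≈ 4606.000.

E[X] = C(49,3)·2^(1−C(3,2)) = 4606 ≈ 4606.000.
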